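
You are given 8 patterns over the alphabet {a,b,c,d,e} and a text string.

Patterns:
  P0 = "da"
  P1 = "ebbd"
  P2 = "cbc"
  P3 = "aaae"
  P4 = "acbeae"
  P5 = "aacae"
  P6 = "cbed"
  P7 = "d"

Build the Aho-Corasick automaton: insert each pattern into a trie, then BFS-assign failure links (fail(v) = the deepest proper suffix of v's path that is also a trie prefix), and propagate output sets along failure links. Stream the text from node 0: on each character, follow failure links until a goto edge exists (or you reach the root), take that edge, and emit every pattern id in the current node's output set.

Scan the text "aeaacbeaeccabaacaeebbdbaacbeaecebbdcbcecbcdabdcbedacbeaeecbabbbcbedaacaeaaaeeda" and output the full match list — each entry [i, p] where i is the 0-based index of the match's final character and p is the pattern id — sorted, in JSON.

Build automaton:
Trie nodes:
  0='ε' goto a→10 c→7 d→1 e→3
  1='d' goto a→2  [P7 ends]
  2='da' goto ·  [P0 ends]
  3='e' goto b→4
  4='eb' goto b→5
  5='ebb' goto d→6
  6='ebbd' goto ·  [P1 ends]
  7='c' goto b→8
  8='cb' goto c→9 e→22
  9='cbc' goto ·  [P2 ends]
  10='a' goto a→11 c→14
  11='aa' goto a→12 c→19
  12='aaa' goto e→13
  13='aaae' goto ·  [P3 ends]
  14='ac' goto b→15
  15='acb' goto e→16
  16='acbe' goto a→17
  17='acbea' goto e→18
  18='acbeae' goto ·  [P4 ends]
  19='aac' goto a→20
  20='aaca' goto e→21
  21='aacae' goto ·  [P5 ends]
  22='cbe' goto d→23
  23='cbed' goto ·  [P6 ends]

BFS fail/out derivation:
  fail(1) 'd': from fail(0)=0 chase 'd': 0 ⇒ 0;  out={7}∪out(0)={7}
  fail(3) 'e': from fail(0)=0 chase 'e': 0 ⇒ 0;  out=∅∪out(0)=∅
  fail(7) 'c': from fail(0)=0 chase 'c': 0 ⇒ 0;  out=∅∪out(0)=∅
  fail(10) 'a': from fail(0)=0 chase 'a': 0 ⇒ 0;  out=∅∪out(0)=∅
  fail(2) 'da': from fail(1)=0 chase 'a': 0 ⇒ 10;  out={0}∪out(10)={0}
  fail(4) 'eb': from fail(3)=0 chase 'b': 0 ⇒ 0;  out=∅∪out(0)=∅
  fail(8) 'cb': from fail(7)=0 chase 'b': 0 ⇒ 0;  out=∅∪out(0)=∅
  fail(11) 'aa': from fail(10)=0 chase 'a': 0 ⇒ 10;  out=∅∪out(10)=∅
  fail(14) 'ac': from fail(10)=0 chase 'c': 0 ⇒ 7;  out=∅∪out(7)=∅
  fail(5) 'ebb': from fail(4)=0 chase 'b': 0 ⇒ 0;  out=∅∪out(0)=∅
  fail(9) 'cbc': from fail(8)=0 chase 'c': 0 ⇒ 7;  out={2}∪out(7)={2}
  fail(12) 'aaa': from fail(11)=10 chase 'a': 10 ⇒ 11;  out=∅∪out(11)=∅
  fail(15) 'acb': from fail(14)=7 chase 'b': 7 ⇒ 8;  out=∅∪out(8)=∅
  fail(19) 'aac': from fail(11)=10 chase 'c': 10 ⇒ 14;  out=∅∪out(14)=∅
  fail(22) 'cbe': from fail(8)=0 chase 'e': 0 ⇒ 3;  out=∅∪out(3)=∅
  fail(6) 'ebbd': from fail(5)=0 chase 'd': 0 ⇒ 1;  out={1}∪out(1)={1,7}
  fail(13) 'aaae': from fail(12)=11 chase 'e': 11→10→0 ⇒ 3;  out={3}∪out(3)={3}
  fail(16) 'acbe': from fail(15)=8 chase 'e': 8 ⇒ 22;  out=∅∪out(22)=∅
  fail(20) 'aaca': from fail(19)=14 chase 'a': 14→7→0 ⇒ 10;  out=∅∪out(10)=∅
  fail(23) 'cbed': from fail(22)=3 chase 'd': 3→0 ⇒ 1;  out={6}∪out(1)={6,7}
  fail(17) 'acbea': from fail(16)=22 chase 'a': 22→3→0 ⇒ 10;  out=∅∪out(10)=∅
  fail(21) 'aacae': from fail(20)=10 chase 'e': 10→0 ⇒ 3;  out={5}∪out(3)={5}
  fail(18) 'acbeae': from fail(17)=10 chase 'e': 10→0 ⇒ 3;  out={4}∪out(3)={4}

Scan:
i=0 'a': node 0→10
i=1 'e': node 10→3 (via fail)
i=2 'a': node 3→10 (via fail)
i=3 'a': node 10→11
i=4 'c': node 11→19
i=5 'b': node 19→15 (via fail)
i=6 'e': node 15→16
i=7 'a': node 16→17
i=8 'e': node 17→18  → match P4@[3:8]
i=9 'c': node 18→7 (via fail)
i=10 'c': node 7→7 (via fail)
i=11 'a': node 7→10 (via fail)
i=12 'b': node 10→0 (via fail)
i=13 'a': node 0→10
i=14 'a': node 10→11
i=15 'c': node 11→19
i=16 'a': node 19→20
i=17 'e': node 20→21  → match P5@[13:17]
i=18 'e': node 21→3 (via fail)
i=19 'b': node 3→4
i=20 'b': node 4→5
i=21 'd': node 5→6  → match P1@[18:21],P7@[21:21]
i=22 'b': node 6→0 (via fail)
i=23 'a': node 0→10
i=24 'a': node 10→11
i=25 'c': node 11→19
i=26 'b': node 19→15 (via fail)
i=27 'e': node 15→16
i=28 'a': node 16→17
i=29 'e': node 17→18  → match P4@[24:29]
i=30 'c': node 18→7 (via fail)
i=31 'e': node 7→3 (via fail)
i=32 'b': node 3→4
i=33 'b': node 4→5
i=34 'd': node 5→6  → match P1@[31:34],P7@[34:34]
i=35 'c': node 6→7 (via fail)
i=36 'b': node 7→8
i=37 'c': node 8→9  → match P2@[35:37]
i=38 'e': node 9→3 (via fail)
i=39 'c': node 3→7 (via fail)
i=40 'b': node 7→8
i=41 'c': node 8→9  → match P2@[39:41]
i=42 'd': node 9→1 (via fail)  → match P7@[42:42]
i=43 'a': node 1→2  → match P0@[42:43]
i=44 'b': node 2→0 (via fail)
i=45 'd': node 0→1  → match P7@[45:45]
i=46 'c': node 1→7 (via fail)
i=47 'b': node 7→8
i=48 'e': node 8→22
i=49 'd': node 22→23  → match P6@[46:49],P7@[49:49]
i=50 'a': node 23→2 (via fail)  → match P0@[49:50]
i=51 'c': node 2→14 (via fail)
i=52 'b': node 14→15
i=53 'e': node 15→16
i=54 'a': node 16→17
i=55 'e': node 17→18  → match P4@[50:55]
i=56 'e': node 18→3 (via fail)
i=57 'c': node 3→7 (via fail)
i=58 'b': node 7→8
i=59 'a': node 8→10 (via fail)
i=60 'b': node 10→0 (via fail)
i=61 'b': node 0→0
i=62 'b': node 0→0
i=63 'c': node 0→7
i=64 'b': node 7→8
i=65 'e': node 8→22
i=66 'd': node 22→23  → match P6@[63:66],P7@[66:66]
i=67 'a': node 23→2 (via fail)  → match P0@[66:67]
i=68 'a': node 2→11 (via fail)
i=69 'c': node 11→19
i=70 'a': node 19→20
i=71 'e': node 20→21  → match P5@[67:71]
i=72 'a': node 21→10 (via fail)
i=73 'a': node 10→11
i=74 'a': node 11→12
i=75 'e': node 12→13  → match P3@[72:75]
i=76 'e': node 13→3 (via fail)
i=77 'd': node 3→1 (via fail)  → match P7@[77:77]
i=78 'a': node 1→2  → match P0@[77:78]

Result: [[8,4],[17,5],[21,1],[21,7],[29,4],[34,1],[34,7],[37,2],[41,2],[42,7],[43,0],[45,7],[49,6],[49,7],[50,0],[55,4],[66,6],[66,7],[67,0],[71,5],[75,3],[77,7],[78,0]]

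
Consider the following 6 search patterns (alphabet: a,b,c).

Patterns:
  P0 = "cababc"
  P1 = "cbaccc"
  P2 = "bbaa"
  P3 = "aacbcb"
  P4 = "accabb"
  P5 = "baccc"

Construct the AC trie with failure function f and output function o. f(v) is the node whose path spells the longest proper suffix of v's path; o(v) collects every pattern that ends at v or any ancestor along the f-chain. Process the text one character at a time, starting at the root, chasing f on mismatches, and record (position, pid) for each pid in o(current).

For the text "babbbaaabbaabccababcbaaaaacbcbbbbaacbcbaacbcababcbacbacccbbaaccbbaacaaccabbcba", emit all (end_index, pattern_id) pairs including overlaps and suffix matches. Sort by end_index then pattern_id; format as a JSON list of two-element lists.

Build automaton:
Trie nodes:
  0='ε' goto a→16 b→12 c→1
  1='c' goto a→2 b→7
  2='ca' goto b→3
  3='cab' goto a→4
  4='caba' goto b→5
  5='cabab' goto c→6
  6='cababc' goto ·  [P0 ends]
  7='cb' goto a→8
  8='cba' goto c→9
  9='cbac' goto c→10
  10='cbacc' goto c→11
  11='cbaccc' goto ·  [P1 ends]
  12='b' goto a→27 b→13
  13='bb' goto a→14
  14='bba' goto a→15
  15='bbaa' goto ·  [P2 ends]
  16='a' goto a→17 c→22
  17='aa' goto c→18
  18='aac' goto b→19
  19='aacb' goto c→20
  20='aacbc' goto b→21
  21='aacbcb' goto ·  [P3 ends]
  22='ac' goto c→23
  23='acc' goto a→24
  24='acca' goto b→25
  25='accab' goto b→26
  26='accabb' goto ·  [P4 ends]
  27='ba' goto c→28
  28='bac' goto c→29
  29='bacc' goto c→30
  30='baccc' goto ·  [P5 ends]

Failure links (BFS by depth):
  n1('c'): parent n0 fail=0; on 'c' 0 → fail=0;  out ∅∪∅=∅
  n12('b'): parent n0 fail=0; on 'b' 0 → fail=0;  out ∅∪∅=∅
  n16('a'): parent n0 fail=0; on 'a' 0 → fail=0;  out ∅∪∅=∅
  n2('ca'): parent n1 fail=0; on 'a' 0 → fail=16;  out ∅∪∅=∅
  n7('cb'): parent n1 fail=0; on 'b' 0 → fail=12;  out ∅∪∅=∅
  n13('bb'): parent n12 fail=0; on 'b' 0 → fail=12;  out ∅∪∅=∅
  n17('aa'): parent n16 fail=0; on 'a' 0 → fail=16;  out ∅∪∅=∅
  n22('ac'): parent n16 fail=0; on 'c' 0 → fail=1;  out ∅∪∅=∅
  n27('ba'): parent n12 fail=0; on 'a' 0 → fail=16;  out ∅∪∅=∅
  n3('cab'): parent n2 fail=16; on 'b' 16→0 → fail=12;  out ∅∪∅=∅
  n8('cba'): parent n7 fail=12; on 'a' 12 → fail=27;  out ∅∪∅=∅
  n14('bba'): parent n13 fail=12; on 'a' 12 → fail=27;  out ∅∪∅=∅
  n18('aac'): parent n17 fail=16; on 'c' 16 → fail=22;  out ∅∪∅=∅
  n23('acc'): parent n22 fail=1; on 'c' 1→0 → fail=1;  out ∅∪∅=∅
  n28('bac'): parent n27 fail=16; on 'c' 16 → fail=22;  out ∅∪∅=∅
  n4('caba'): parent n3 fail=12; on 'a' 12 → fail=27;  out ∅∪∅=∅
  n9('cbac'): parent n8 fail=27; on 'c' 27 → fail=28;  out ∅∪∅=∅
  n15('bbaa'): parent n14 fail=27; on 'a' 27→16 → fail=17;  out {2}∪∅={2}
  n19('aacb'): parent n18 fail=22; on 'b' 22→1 → fail=7;  out ∅∪∅=∅
  n24('acca'): parent n23 fail=1; on 'a' 1 → fail=2;  out ∅∪∅=∅
  n29('bacc'): parent n28 fail=22; on 'c' 22 → fail=23;  out ∅∪∅=∅
  n5('cabab'): parent n4 fail=27; on 'b' 27→16→0 → fail=12;  out ∅∪∅=∅
  n10('cbacc'): parent n9 fail=28; on 'c' 28 → fail=29;  out ∅∪∅=∅
  n20('aacbc'): parent n19 fail=7; on 'c' 7→12→0 → fail=1;  out ∅∪∅=∅
  n25('accab'): parent n24 fail=2; on 'b' 2 → fail=3;  out ∅∪∅=∅
  n30('baccc'): parent n29 fail=23; on 'c' 23→1→0 → fail=1;  out {5}∪∅={5}
  n6('cababc'): parent n5 fail=12; on 'c' 12→0 → fail=1;  out {0}∪∅={0}
  n11('cbaccc'): parent n10 fail=29; on 'c' 29 → fail=30;  out {1}∪{5}={1,5}
  n21('aacbcb'): parent n20 fail=1; on 'b' 1 → fail=7;  out {3}∪∅={3}
  n26('accabb'): parent n25 fail=3; on 'b' 3→12 → fail=13;  out {4}∪∅={4}

Scan:
i=0 'b': node 0→12
i=1 'a': node 12→27
i=2 'b': node 27→12 ·f
i=3 'b': node 12→13
i=4 'b': node 13→13 ·f
i=5 'a': node 13→14
i=6 'a': node 14→15  → match P2@[3:6]
i=7 'a': node 15→17 ·f
i=8 'b': node 17→12 ·f
i=9 'b': node 12→13
i=10 'a': node 13→14
i=11 'a': node 14→15  → match P2@[8:11]
i=12 'b': node 15→12 ·f
i=13 'c': node 12→1 ·f
i=14 'c': node 1→1 ·f
i=15 'a': node 1→2
i=16 'b': node 2→3
i=17 'a': node 3→4
i=18 'b': node 4→5
i=19 'c': node 5→6  → match P0@[14:19]
i=20 'b': node 6→7 ·f
i=21 'a': node 7→8
i=22 'a': node 8→17 ·f
i=23 'a': node 17→17 ·f
i=24 'a': node 17→17 ·f
i=25 'a': node 17→17 ·f
i=26 'c': node 17→18
i=27 'b': node 18→19
i=28 'c': node 19→20
i=29 'b': node 20→21  → match P3@[24:29]
i=30 'b': node 21→13 ·f
i=31 'b': node 13→13 ·f
i=32 'b': node 13→13 ·f
i=33 'a': node 13→14
i=34 'a': node 14→15  → match P2@[31:34]
i=35 'c': node 15→18 ·f
i=36 'b': node 18→19
i=37 'c': node 19→20
i=38 'b': node 20→21  → match P3@[33:38]
i=39 'a': node 21→8 ·f
i=40 'a': node 8→17 ·f
i=41 'c': node 17→18
i=42 'b': node 18→19
i=43 'c': node 19→20
i=44 'a': node 20→2 ·f
i=45 'b': node 2→3
i=46 'a': node 3→4
i=47 'b': node 4→5
i=48 'c': node 5→6  → match P0@[43:48]
i=49 'b': node 6→7 ·f
i=50 'a': node 7→8
i=51 'c': node 8→9
i=52 'b': node 9→7 ·f
i=53 'a': node 7→8
i=54 'c': node 8→9
i=55 'c': node 9→10
i=56 'c': node 10→11  → match P1@[51:56],P5@[52:56]
i=57 'b': node 11→7 ·f
i=58 'b': node 7→13 ·f
i=59 'a': node 13→14
i=60 'a': node 14→15  → match P2@[57:60]
i=61 'c': node 15→18 ·f
i=62 'c': node 18→23 ·f
i=63 'b': node 23→7 ·f
i=64 'b': node 7→13 ·f
i=65 'a': node 13→14
i=66 'a': node 14→15  → match P2@[63:66]
i=67 'c': node 15→18 ·f
i=68 'a': node 18→2 ·f
i=69 'a': node 2→17 ·f
i=70 'c': node 17→18
i=71 'c': node 18→23 ·f
i=72 'a': node 23→24
i=73 'b': node 24→25
i=74 'b': node 25→26  → match P4@[69:74]
i=75 'c': node 26→1 ·f
i=76 'b': node 1→7
i=77 'a': node 7→8

Matches: [[6,2],[11,2],[19,0],[29,3],[34,2],[38,3],[48,0],[56,1],[56,5],[60,2],[66,2],[74,4]]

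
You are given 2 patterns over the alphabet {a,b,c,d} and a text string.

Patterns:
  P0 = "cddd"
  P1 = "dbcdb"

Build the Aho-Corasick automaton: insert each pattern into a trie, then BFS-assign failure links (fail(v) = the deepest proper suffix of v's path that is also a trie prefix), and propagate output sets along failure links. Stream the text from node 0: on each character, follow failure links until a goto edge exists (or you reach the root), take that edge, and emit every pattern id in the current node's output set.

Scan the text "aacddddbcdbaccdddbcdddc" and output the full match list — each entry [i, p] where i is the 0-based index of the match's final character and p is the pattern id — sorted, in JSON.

Build automaton:
Trie (insert patterns):
  n0 'ε': c→1 d→5
  n1 'c': d→2
  n2 'cd': d→3
  n3 'cdd': d→4
  n4 'cddd': ·  [P0 ends]
  n5 'd': b→6
  n6 'db': c→7
  n7 'dbc': d→8
  n8 'dbcd': b→9
  n9 'dbcdb': ·  [P1 ends]

BFS fail/out derivation:
  fail(1) 'c': from fail(0)=0 chase 'c': 0 ⇒ 0;  out=∅∪out(0)=∅
  fail(5) 'd': from fail(0)=0 chase 'd': 0 ⇒ 0;  out=∅∪out(0)=∅
  fail(2) 'cd': from fail(1)=0 chase 'd': 0 ⇒ 5;  out=∅∪out(5)=∅
  fail(6) 'db': from fail(5)=0 chase 'b': 0 ⇒ 0;  out=∅∪out(0)=∅
  fail(3) 'cdd': from fail(2)=5 chase 'd': 5→0 ⇒ 5;  out=∅∪out(5)=∅
  fail(7) 'dbc': from fail(6)=0 chase 'c': 0 ⇒ 1;  out=∅∪out(1)=∅
  fail(4) 'cddd': from fail(3)=5 chase 'd': 5→0 ⇒ 5;  out={0}∪out(5)={0}
  fail(8) 'dbcd': from fail(7)=1 chase 'd': 1 ⇒ 2;  out=∅∪out(2)=∅
  fail(9) 'dbcdb': from fail(8)=2 chase 'b': 2→5 ⇒ 6;  out={1}∪out(6)={1}

Scan:
i=0 'a': node 0→0
i=1 'a': node 0→0
i=2 'c': node 0→1
i=3 'd': node 1→2
i=4 'd': node 2→3
i=5 'd': node 3→4  emit P0@[2:5]
i=6 'd': node 4→5 (fail-walked)
i=7 'b': node 5→6
i=8 'c': node 6→7
i=9 'd': node 7→8
i=10 'b': node 8→9  emit P1@[6:10]
i=11 'a': node 9→0 (fail-walked)
i=12 'c': node 0→1
i=13 'c': node 1→1 (fail-walked)
i=14 'd': node 1→2
i=15 'd': node 2→3
i=16 'd': node 3→4  emit P0@[13:16]
i=17 'b': node 4→6 (fail-walked)
i=18 'c': node 6→7
i=19 'd': node 7→8
i=20 'd': node 8→3 (fail-walked)
i=21 'd': node 3→4  emit P0@[18:21]
i=22 'c': node 4→1 (fail-walked)

Matches: [[5,0],[10,1],[16,0],[21,0]]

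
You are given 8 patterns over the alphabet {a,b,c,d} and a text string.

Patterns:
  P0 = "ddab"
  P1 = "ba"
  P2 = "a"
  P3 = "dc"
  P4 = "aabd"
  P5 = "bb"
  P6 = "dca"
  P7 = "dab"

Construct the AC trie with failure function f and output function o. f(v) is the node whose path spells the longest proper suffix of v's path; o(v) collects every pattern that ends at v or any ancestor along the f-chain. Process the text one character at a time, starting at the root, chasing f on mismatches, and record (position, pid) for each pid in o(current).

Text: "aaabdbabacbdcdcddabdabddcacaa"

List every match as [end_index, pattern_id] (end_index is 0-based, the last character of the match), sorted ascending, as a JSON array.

Construct AC machine:
Trie (insert patterns):
  0='ε' goto a→7 b→5 d→1
  1='d' goto a→14 c→8 d→2
  2='dd' goto a→3
  3='dda' goto b→4
  4='ddab' goto ·  [P0 ends]
  5='b' goto a→6 b→12
  6='ba' goto ·  [P1 ends]
  7='a' goto a→9  [P2 ends]
  8='dc' goto a→13  [P3 ends]
  9='aa' goto b→10
  10='aab' goto d→11
  11='aabd' goto ·  [P4 ends]
  12='bb' goto ·  [P5 ends]
  13='dca' goto ·  [P6 ends]
  14='da' goto b→15
  15='dab' goto ·  [P7 ends]

BFS fail/out derivation:
  n1('d'): parent n0 fail=0; on 'd' 0 → fail=0;  out ∅∪∅=∅
  n5('b'): parent n0 fail=0; on 'b' 0 → fail=0;  out ∅∪∅=∅
  n7('a'): parent n0 fail=0; on 'a' 0 → fail=0;  out {2}∪∅={2}
  n2('dd'): parent n1 fail=0; on 'd' 0 → fail=1;  out ∅∪∅=∅
  n6('ba'): parent n5 fail=0; on 'a' 0 → fail=7;  out {1}∪{2}={1,2}
  n8('dc'): parent n1 fail=0; on 'c' 0 → fail=0;  out {3}∪∅={3}
  n9('aa'): parent n7 fail=0; on 'a' 0 → fail=7;  out ∅∪{2}={2}
  n12('bb'): parent n5 fail=0; on 'b' 0 → fail=5;  out {5}∪∅={5}
  n14('da'): parent n1 fail=0; on 'a' 0 → fail=7;  out ∅∪{2}={2}
  n3('dda'): parent n2 fail=1; on 'a' 1 → fail=14;  out ∅∪{2}={2}
  n10('aab'): parent n9 fail=7; on 'b' 7→0 → fail=5;  out ∅∪∅=∅
  n13('dca'): parent n8 fail=0; on 'a' 0 → fail=7;  out {6}∪{2}={2,6}
  n15('dab'): parent n14 fail=7; on 'b' 7→0 → fail=5;  out {7}∪∅={7}
  n4('ddab'): parent n3 fail=14; on 'b' 14 → fail=15;  out {0}∪{7}={0,7}
  n11('aabd'): parent n10 fail=5; on 'd' 5→0 → fail=1;  out {4}∪∅={4}

Run:
pos 0 'a': at 7  ** P2@[0:0]
pos 1 'a': at 9  ** P2@[1:1]
pos 2 'a': at 9 (fail-walked)  ** P2@[2:2]
pos 3 'b': at 10
pos 4 'd': at 11  ** P4@[1:4]
pos 5 'b': at 5 (fail-walked)
pos 6 'a': at 6  ** P1@[5:6],P2@[6:6]
pos 7 'b': at 5 (fail-walked)
pos 8 'a': at 6  ** P1@[7:8],P2@[8:8]
pos 9 'c': at 0 (fail-walked)
pos 10 'b': at 5
pos 11 'd': at 1 (fail-walked)
pos 12 'c': at 8  ** P3@[11:12]
pos 13 'd': at 1 (fail-walked)
pos 14 'c': at 8  ** P3@[13:14]
pos 15 'd': at 1 (fail-walked)
pos 16 'd': at 2
pos 17 'a': at 3  ** P2@[17:17]
pos 18 'b': at 4  ** P0@[15:18],P7@[16:18]
pos 19 'd': at 1 (fail-walked)
pos 20 'a': at 14  ** P2@[20:20]
pos 21 'b': at 15  ** P7@[19:21]
pos 22 'd': at 1 (fail-walked)
pos 23 'd': at 2
pos 24 'c': at 8 (fail-walked)  ** P3@[23:24]
pos 25 'a': at 13  ** P2@[25:25],P6@[23:25]
pos 26 'c': at 0 (fail-walked)
pos 27 'a': at 7  ** P2@[27:27]
pos 28 'a': at 9  ** P2@[28:28]

Result: [[0,2],[1,2],[2,2],[4,4],[6,1],[6,2],[8,1],[8,2],[12,3],[14,3],[17,2],[18,0],[18,7],[20,2],[21,7],[24,3],[25,2],[25,6],[27,2],[28,2]]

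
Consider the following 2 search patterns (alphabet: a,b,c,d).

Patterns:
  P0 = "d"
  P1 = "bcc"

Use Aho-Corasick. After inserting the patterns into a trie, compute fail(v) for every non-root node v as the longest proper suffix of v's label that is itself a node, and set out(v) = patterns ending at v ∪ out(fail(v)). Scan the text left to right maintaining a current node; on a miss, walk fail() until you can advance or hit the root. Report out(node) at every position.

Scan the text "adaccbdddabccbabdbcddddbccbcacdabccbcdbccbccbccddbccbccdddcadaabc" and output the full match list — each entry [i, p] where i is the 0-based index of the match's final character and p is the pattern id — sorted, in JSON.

Construct AC machine:
Trie nodes:
  0='ε' goto b→2 d→1
  1='d' goto ·  [P0 ends]
  2='b' goto c→3
  3='bc' goto c→4
  4='bcc' goto ·  [P1 ends]

BFS fail/out derivation:
  n1('d'): parent n0 fail=0; on 'd' 0 → fail=0;  out {0}∪∅={0}
  n2('b'): parent n0 fail=0; on 'b' 0 → fail=0;  out ∅∪∅=∅
  n3('bc'): parent n2 fail=0; on 'c' 0 → fail=0;  out ∅∪∅=∅
  n4('bcc'): parent n3 fail=0; on 'c' 0 → fail=0;  out {1}∪∅={1}

Run:
i=0 'a': node 0→0
i=1 'd': node 0→1  emit P0@[1:1]
i=2 'a': node 1→0 (via fail)
i=3 'c': node 0→0
i=4 'c': node 0→0
i=5 'b': node 0→2
i=6 'd': node 2→1 (via fail)  emit P0@[6:6]
i=7 'd': node 1→1 (via fail)  emit P0@[7:7]
i=8 'd': node 1→1 (via fail)  emit P0@[8:8]
i=9 'a': node 1→0 (via fail)
i=10 'b': node 0→2
i=11 'c': node 2→3
i=12 'c': node 3→4  emit P1@[10:12]
i=13 'b': node 4→2 (via fail)
i=14 'a': node 2→0 (via fail)
i=15 'b': node 0→2
i=16 'd': node 2→1 (via fail)  emit P0@[16:16]
i=17 'b': node 1→2 (via fail)
i=18 'c': node 2→3
i=19 'd': node 3→1 (via fail)  emit P0@[19:19]
i=20 'd': node 1→1 (via fail)  emit P0@[20:20]
i=21 'd': node 1→1 (via fail)  emit P0@[21:21]
i=22 'd': node 1→1 (via fail)  emit P0@[22:22]
i=23 'b': node 1→2 (via fail)
i=24 'c': node 2→3
i=25 'c': node 3→4  emit P1@[23:25]
i=26 'b': node 4→2 (via fail)
i=27 'c': node 2→3
i=28 'a': node 3→0 (via fail)
i=29 'c': node 0→0
i=30 'd': node 0→1  emit P0@[30:30]
i=31 'a': node 1→0 (via fail)
i=32 'b': node 0→2
i=33 'c': node 2→3
i=34 'c': node 3→4  emit P1@[32:34]
i=35 'b': node 4→2 (via fail)
i=36 'c': node 2→3
i=37 'd': node 3→1 (via fail)  emit P0@[37:37]
i=38 'b': node 1→2 (via fail)
i=39 'c': node 2→3
i=40 'c': node 3→4  emit P1@[38:40]
i=41 'b': node 4→2 (via fail)
i=42 'c': node 2→3
i=43 'c': node 3→4  emit P1@[41:43]
i=44 'b': node 4→2 (via fail)
i=45 'c': node 2→3
i=46 'c': node 3→4  emit P1@[44:46]
i=47 'd': node 4→1 (via fail)  emit P0@[47:47]
i=48 'd': node 1→1 (via fail)  emit P0@[48:48]
i=49 'b': node 1→2 (via fail)
i=50 'c': node 2→3
i=51 'c': node 3→4  emit P1@[49:51]
i=52 'b': node 4→2 (via fail)
i=53 'c': node 2→3
i=54 'c': node 3→4  emit P1@[52:54]
i=55 'd': node 4→1 (via fail)  emit P0@[55:55]
i=56 'd': node 1→1 (via fail)  emit P0@[56:56]
i=57 'd': node 1→1 (via fail)  emit P0@[57:57]
i=58 'c': node 1→0 (via fail)
i=59 'a': node 0→0
i=60 'd': node 0→1  emit P0@[60:60]
i=61 'a': node 1→0 (via fail)
i=62 'a': node 0→0
i=63 'b': node 0→2
i=64 'c': node 2→3

Result: [[1,0],[6,0],[7,0],[8,0],[12,1],[16,0],[19,0],[20,0],[21,0],[22,0],[25,1],[30,0],[34,1],[37,0],[40,1],[43,1],[46,1],[47,0],[48,0],[51,1],[54,1],[55,0],[56,0],[57,0],[60,0]]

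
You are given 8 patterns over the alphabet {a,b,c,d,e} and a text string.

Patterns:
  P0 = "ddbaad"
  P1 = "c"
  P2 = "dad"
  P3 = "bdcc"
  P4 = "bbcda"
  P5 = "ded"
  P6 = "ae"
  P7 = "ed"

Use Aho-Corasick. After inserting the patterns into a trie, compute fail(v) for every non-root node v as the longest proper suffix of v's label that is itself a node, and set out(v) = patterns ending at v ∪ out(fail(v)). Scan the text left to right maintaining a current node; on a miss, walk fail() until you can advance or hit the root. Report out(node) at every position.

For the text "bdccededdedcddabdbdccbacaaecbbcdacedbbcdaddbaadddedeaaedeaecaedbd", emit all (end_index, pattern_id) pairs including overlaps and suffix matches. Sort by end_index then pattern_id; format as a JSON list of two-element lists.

Build:
Trie (insert patterns):
  0='ε' goto a→20 b→10 c→7 d→1 e→22
  1='d' goto a→8 d→2 e→18
  2='dd' goto b→3
  3='ddb' goto a→4
  4='ddba' goto a→5
  5='ddbaa' goto d→6
  6='ddbaad' goto ·  ←P0
  7='c' goto ·  ←P1
  8='da' goto d→9
  9='dad' goto ·  ←P2
  10='b' goto b→14 d→11
  11='bd' goto c→12
  12='bdc' goto c→13
  13='bdcc' goto ·  ←P3
  14='bb' goto c→15
  15='bbc' goto d→16
  16='bbcd' goto a→17
  17='bbcda' goto ·  ←P4
  18='de' goto d→19
  19='ded' goto ·  ←P5
  20='a' goto e→21
  21='ae' goto ·  ←P6
  22='e' goto d→23
  23='ed' goto ·  ←P7

Failure links (BFS by depth):
  fail(1) 'd': from fail(0)=0 chase 'd': 0 ⇒ 0;  out=∅∪out(0)=∅
  fail(7) 'c': from fail(0)=0 chase 'c': 0 ⇒ 0;  out={1}∪out(0)={1}
  fail(10) 'b': from fail(0)=0 chase 'b': 0 ⇒ 0;  out=∅∪out(0)=∅
  fail(20) 'a': from fail(0)=0 chase 'a': 0 ⇒ 0;  out=∅∪out(0)=∅
  fail(22) 'e': from fail(0)=0 chase 'e': 0 ⇒ 0;  out=∅∪out(0)=∅
  fail(2) 'dd': from fail(1)=0 chase 'd': 0 ⇒ 1;  out=∅∪out(1)=∅
  fail(8) 'da': from fail(1)=0 chase 'a': 0 ⇒ 20;  out=∅∪out(20)=∅
  fail(11) 'bd': from fail(10)=0 chase 'd': 0 ⇒ 1;  out=∅∪out(1)=∅
  fail(14) 'bb': from fail(10)=0 chase 'b': 0 ⇒ 10;  out=∅∪out(10)=∅
  fail(18) 'de': from fail(1)=0 chase 'e': 0 ⇒ 22;  out=∅∪out(22)=∅
  fail(21) 'ae': from fail(20)=0 chase 'e': 0 ⇒ 22;  out={6}∪out(22)={6}
  fail(23) 'ed': from fail(22)=0 chase 'd': 0 ⇒ 1;  out={7}∪out(1)={7}
  fail(3) 'ddb': from fail(2)=1 chase 'b': 1→0 ⇒ 10;  out=∅∪out(10)=∅
  fail(9) 'dad': from fail(8)=20 chase 'd': 20→0 ⇒ 1;  out={2}∪out(1)={2}
  fail(12) 'bdc': from fail(11)=1 chase 'c': 1→0 ⇒ 7;  out=∅∪out(7)={1}
  fail(15) 'bbc': from fail(14)=10 chase 'c': 10→0 ⇒ 7;  out=∅∪out(7)={1}
  fail(19) 'ded': from fail(18)=22 chase 'd': 22 ⇒ 23;  out={5}∪out(23)={5,7}
  fail(4) 'ddba': from fail(3)=10 chase 'a': 10→0 ⇒ 20;  out=∅∪out(20)=∅
  fail(13) 'bdcc': from fail(12)=7 chase 'c': 7→0 ⇒ 7;  out={3}∪out(7)={1,3}
  fail(16) 'bbcd': from fail(15)=7 chase 'd': 7→0 ⇒ 1;  out=∅∪out(1)=∅
  fail(5) 'ddbaa': from fail(4)=20 chase 'a': 20→0 ⇒ 20;  out=∅∪out(20)=∅
  fail(17) 'bbcda': from fail(16)=1 chase 'a': 1 ⇒ 8;  out={4}∪out(8)={4}
  fail(6) 'ddbaad': from fail(5)=20 chase 'd': 20→0 ⇒ 1;  out={0}∪out(1)={0}

Scan:
i=0 'b': node 0→10
i=1 'd': node 10→11
i=2 'c': node 11→12  ** P1@[2:2]
i=3 'c': node 12→13  ** P1@[3:3],P3@[0:3]
i=4 'e': node 13→22 (fail-walked)
i=5 'd': node 22→23  ** P7@[4:5]
i=6 'e': node 23→18 (fail-walked)
i=7 'd': node 18→19  ** P5@[5:7],P7@[6:7]
i=8 'd': node 19→2 (fail-walked)
i=9 'e': node 2→18 (fail-walked)
i=10 'd': node 18→19  ** P5@[8:10],P7@[9:10]
i=11 'c': node 19→7 (fail-walked)  ** P1@[11:11]
i=12 'd': node 7→1 (fail-walked)
i=13 'd': node 1→2
i=14 'a': node 2→8 (fail-walked)
i=15 'b': node 8→10 (fail-walked)
i=16 'd': node 10→11
i=17 'b': node 11→10 (fail-walked)
i=18 'd': node 10→11
i=19 'c': node 11→12  ** P1@[19:19]
i=20 'c': node 12→13  ** P1@[20:20],P3@[17:20]
i=21 'b': node 13→10 (fail-walked)
i=22 'a': node 10→20 (fail-walked)
i=23 'c': node 20→7 (fail-walked)  ** P1@[23:23]
i=24 'a': node 7→20 (fail-walked)
i=25 'a': node 20→20 (fail-walked)
i=26 'e': node 20→21  ** P6@[25:26]
i=27 'c': node 21→7 (fail-walked)  ** P1@[27:27]
i=28 'b': node 7→10 (fail-walked)
i=29 'b': node 10→14
i=30 'c': node 14→15  ** P1@[30:30]
i=31 'd': node 15→16
i=32 'a': node 16→17  ** P4@[28:32]
i=33 'c': node 17→7 (fail-walked)  ** P1@[33:33]
i=34 'e': node 7→22 (fail-walked)
i=35 'd': node 22→23  ** P7@[34:35]
i=36 'b': node 23→10 (fail-walked)
i=37 'b': node 10→14
i=38 'c': node 14→15  ** P1@[38:38]
i=39 'd': node 15→16
i=40 'a': node 16→17  ** P4@[36:40]
i=41 'd': node 17→9 (fail-walked)  ** P2@[39:41]
i=42 'd': node 9→2 (fail-walked)
i=43 'b': node 2→3
i=44 'a': node 3→4
i=45 'a': node 4→5
i=46 'd': node 5→6  ** P0@[41:46]
i=47 'd': node 6→2 (fail-walked)
i=48 'd': node 2→2 (fail-walked)
i=49 'e': node 2→18 (fail-walked)
i=50 'd': node 18→19  ** P5@[48:50],P7@[49:50]
i=51 'e': node 19→18 (fail-walked)
i=52 'a': node 18→20 (fail-walked)
i=53 'a': node 20→20 (fail-walked)
i=54 'e': node 20→21  ** P6@[53:54]
i=55 'd': node 21→23 (fail-walked)  ** P7@[54:55]
i=56 'e': node 23→18 (fail-walked)
i=57 'a': node 18→20 (fail-walked)
i=58 'e': node 20→21  ** P6@[57:58]
i=59 'c': node 21→7 (fail-walked)  ** P1@[59:59]
i=60 'a': node 7→20 (fail-walked)
i=61 'e': node 20→21  ** P6@[60:61]
i=62 'd': node 21→23 (fail-walked)  ** P7@[61:62]
i=63 'b': node 23→10 (fail-walked)
i=64 'd': node 10→11

All matches (sorted): [[2,1],[3,1],[3,3],[5,7],[7,5],[7,7],[10,5],[10,7],[11,1],[19,1],[20,1],[20,3],[23,1],[26,6],[27,1],[30,1],[32,4],[33,1],[35,7],[38,1],[40,4],[41,2],[46,0],[50,5],[50,7],[54,6],[55,7],[58,6],[59,1],[61,6],[62,7]]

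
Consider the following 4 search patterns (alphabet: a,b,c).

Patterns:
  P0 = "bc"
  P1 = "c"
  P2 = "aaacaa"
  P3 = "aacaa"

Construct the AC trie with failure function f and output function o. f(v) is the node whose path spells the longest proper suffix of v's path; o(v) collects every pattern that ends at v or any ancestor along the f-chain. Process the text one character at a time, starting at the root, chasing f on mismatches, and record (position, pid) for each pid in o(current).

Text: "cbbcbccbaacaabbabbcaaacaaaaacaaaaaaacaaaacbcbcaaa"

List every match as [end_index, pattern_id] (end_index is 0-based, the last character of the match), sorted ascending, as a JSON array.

Build:
Trie (insert patterns):
  n0 'ε': a→4 b→1 c→3
  n1 'b': c→2
  n2 'bc': ·  [P0 ends]
  n3 'c': ·  [P1 ends]
  n4 'a': a→5
  n5 'aa': a→6 c→10
  n6 'aaa': c→7
  n7 'aaac': a→8
  n8 'aaaca': a→9
  n9 'aaacaa': ·  [P2 ends]
  n10 'aac': a→11
  n11 'aaca': a→12
  n12 'aacaa': ·  [P3 ends]

BFS fail/out derivation:
  n1('b'): parent n0 fail=0; on 'b' 0 → fail=0;  out ∅∪∅=∅
  n3('c'): parent n0 fail=0; on 'c' 0 → fail=0;  out {1}∪∅={1}
  n4('a'): parent n0 fail=0; on 'a' 0 → fail=0;  out ∅∪∅=∅
  n2('bc'): parent n1 fail=0; on 'c' 0 → fail=3;  out {0}∪{1}={0,1}
  n5('aa'): parent n4 fail=0; on 'a' 0 → fail=4;  out ∅∪∅=∅
  n6('aaa'): parent n5 fail=4; on 'a' 4 → fail=5;  out ∅∪∅=∅
  n10('aac'): parent n5 fail=4; on 'c' 4→0 → fail=3;  out ∅∪{1}={1}
  n7('aaac'): parent n6 fail=5; on 'c' 5 → fail=10;  out ∅∪{1}={1}
  n11('aaca'): parent n10 fail=3; on 'a' 3→0 → fail=4;  out ∅∪∅=∅
  n8('aaaca'): parent n7 fail=10; on 'a' 10 → fail=11;  out ∅∪∅=∅
  n12('aacaa'): parent n11 fail=4; on 'a' 4 → fail=5;  out {3}∪∅={3}
  n9('aaacaa'): parent n8 fail=11; on 'a' 11 → fail=12;  out {2}∪{3}={2,3}

Run:
pos 0 'c': at 3  ** P1@[0:0]
pos 1 'b': at 1 ·f
pos 2 'b': at 1 ·f
pos 3 'c': at 2  ** P0@[2:3],P1@[3:3]
pos 4 'b': at 1 ·f
pos 5 'c': at 2  ** P0@[4:5],P1@[5:5]
pos 6 'c': at 3 ·f  ** P1@[6:6]
pos 7 'b': at 1 ·f
pos 8 'a': at 4 ·f
pos 9 'a': at 5
pos 10 'c': at 10  ** P1@[10:10]
pos 11 'a': at 11
pos 12 'a': at 12  ** P3@[8:12]
pos 13 'b': at 1 ·f
pos 14 'b': at 1 ·f
pos 15 'a': at 4 ·f
pos 16 'b': at 1 ·f
pos 17 'b': at 1 ·f
pos 18 'c': at 2  ** P0@[17:18],P1@[18:18]
pos 19 'a': at 4 ·f
pos 20 'a': at 5
pos 21 'a': at 6
pos 22 'c': at 7  ** P1@[22:22]
pos 23 'a': at 8
pos 24 'a': at 9  ** P2@[19:24],P3@[20:24]
pos 25 'a': at 6 ·f
pos 26 'a': at 6 ·f
pos 27 'a': at 6 ·f
pos 28 'c': at 7  ** P1@[28:28]
pos 29 'a': at 8
pos 30 'a': at 9  ** P2@[25:30],P3@[26:30]
pos 31 'a': at 6 ·f
pos 32 'a': at 6 ·f
pos 33 'a': at 6 ·f
pos 34 'a': at 6 ·f
pos 35 'a': at 6 ·f
pos 36 'c': at 7  ** P1@[36:36]
pos 37 'a': at 8
pos 38 'a': at 9  ** P2@[33:38],P3@[34:38]
pos 39 'a': at 6 ·f
pos 40 'a': at 6 ·f
pos 41 'c': at 7  ** P1@[41:41]
pos 42 'b': at 1 ·f
pos 43 'c': at 2  ** P0@[42:43],P1@[43:43]
pos 44 'b': at 1 ·f
pos 45 'c': at 2  ** P0@[44:45],P1@[45:45]
pos 46 'a': at 4 ·f
pos 47 'a': at 5
pos 48 'a': at 6

Result: [[0,1],[3,0],[3,1],[5,0],[5,1],[6,1],[10,1],[12,3],[18,0],[18,1],[22,1],[24,2],[24,3],[28,1],[30,2],[30,3],[36,1],[38,2],[38,3],[41,1],[43,0],[43,1],[45,0],[45,1]]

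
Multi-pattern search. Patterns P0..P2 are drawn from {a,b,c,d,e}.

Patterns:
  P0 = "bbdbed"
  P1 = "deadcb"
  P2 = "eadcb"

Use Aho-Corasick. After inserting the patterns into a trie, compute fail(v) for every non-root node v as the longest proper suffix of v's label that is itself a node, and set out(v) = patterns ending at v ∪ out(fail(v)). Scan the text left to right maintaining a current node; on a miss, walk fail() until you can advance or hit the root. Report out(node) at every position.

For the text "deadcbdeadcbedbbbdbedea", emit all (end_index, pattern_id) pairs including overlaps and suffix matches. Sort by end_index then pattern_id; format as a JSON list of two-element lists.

Build automaton:
Trie nodes:
  n0 'ε': b→1 d→7 e→13
  n1 'b': b→2
  n2 'bb': d→3
  n3 'bbd': b→4
  n4 'bbdb': e→5
  n5 'bbdbe': d→6
  n6 'bbdbed': ·  ←P0
  n7 'd': e→8
  n8 'de': a→9
  n9 'dea': d→10
  n10 'dead': c→11
  n11 'deadc': b→12
  n12 'deadcb': ·  ←P1
  n13 'e': a→14
  n14 'ea': d→15
  n15 'ead': c→16
  n16 'eadc': b→17
  n17 'eadcb': ·  ←P2

Failure links (BFS by depth):
  fail(1) 'b': from fail(0)=0 chase 'b': 0 ⇒ 0;  out=∅∪out(0)=∅
  fail(7) 'd': from fail(0)=0 chase 'd': 0 ⇒ 0;  out=∅∪out(0)=∅
  fail(13) 'e': from fail(0)=0 chase 'e': 0 ⇒ 0;  out=∅∪out(0)=∅
  fail(2) 'bb': from fail(1)=0 chase 'b': 0 ⇒ 1;  out=∅∪out(1)=∅
  fail(8) 'de': from fail(7)=0 chase 'e': 0 ⇒ 13;  out=∅∪out(13)=∅
  fail(14) 'ea': from fail(13)=0 chase 'a': 0 ⇒ 0;  out=∅∪out(0)=∅
  fail(3) 'bbd': from fail(2)=1 chase 'd': 1→0 ⇒ 7;  out=∅∪out(7)=∅
  fail(9) 'dea': from fail(8)=13 chase 'a': 13 ⇒ 14;  out=∅∪out(14)=∅
  fail(15) 'ead': from fail(14)=0 chase 'd': 0 ⇒ 7;  out=∅∪out(7)=∅
  fail(4) 'bbdb': from fail(3)=7 chase 'b': 7→0 ⇒ 1;  out=∅∪out(1)=∅
  fail(10) 'dead': from fail(9)=14 chase 'd': 14 ⇒ 15;  out=∅∪out(15)=∅
  fail(16) 'eadc': from fail(15)=7 chase 'c': 7→0 ⇒ 0;  out=∅∪out(0)=∅
  fail(5) 'bbdbe': from fail(4)=1 chase 'e': 1→0 ⇒ 13;  out=∅∪out(13)=∅
  fail(11) 'deadc': from fail(10)=15 chase 'c': 15 ⇒ 16;  out=∅∪out(16)=∅
  fail(17) 'eadcb': from fail(16)=0 chase 'b': 0 ⇒ 1;  out={2}∪out(1)={2}
  fail(6) 'bbdbed': from fail(5)=13 chase 'd': 13→0 ⇒ 7;  out={0}∪out(7)={0}
  fail(12) 'deadcb': from fail(11)=16 chase 'b': 16 ⇒ 17;  out={1}∪out(17)={1,2}

Scan:
i=0 'd': node 0→7
i=1 'e': node 7→8
i=2 'a': node 8→9
i=3 'd': node 9→10
i=4 'c': node 10→11
i=5 'b': node 11→12  → match P1@[0:5],P2@[1:5]
i=6 'd': node 12→7 (via fail)
i=7 'e': node 7→8
i=8 'a': node 8→9
i=9 'd': node 9→10
i=10 'c': node 10→11
i=11 'b': node 11→12  → match P1@[6:11],P2@[7:11]
i=12 'e': node 12→13 (via fail)
i=13 'd': node 13→7 (via fail)
i=14 'b': node 7→1 (via fail)
i=15 'b': node 1→2
i=16 'b': node 2→2 (via fail)
i=17 'd': node 2→3
i=18 'b': node 3→4
i=19 'e': node 4→5
i=20 'd': node 5→6  → match P0@[15:20]
i=21 'e': node 6→8 (via fail)
i=22 'a': node 8→9

Matches: [[5,1],[5,2],[11,1],[11,2],[20,0]]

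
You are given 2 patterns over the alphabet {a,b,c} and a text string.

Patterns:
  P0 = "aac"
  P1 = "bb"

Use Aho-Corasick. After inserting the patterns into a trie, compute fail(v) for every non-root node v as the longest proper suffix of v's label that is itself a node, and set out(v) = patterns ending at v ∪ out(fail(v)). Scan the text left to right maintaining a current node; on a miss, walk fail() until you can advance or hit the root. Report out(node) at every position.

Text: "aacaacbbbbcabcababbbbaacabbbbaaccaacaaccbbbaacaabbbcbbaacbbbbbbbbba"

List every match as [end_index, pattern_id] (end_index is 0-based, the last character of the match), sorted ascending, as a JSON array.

Build automaton:
Trie (insert patterns):
  0='ε' goto a→1 b→4
  1='a' goto a→2
  2='aa' goto c→3
  3='aac' goto ·  [P0 ends]
  4='b' goto b→5
  5='bb' goto ·  [P1 ends]

BFS fail/out derivation:
  fail(1) 'a': from fail(0)=0 chase 'a': 0 ⇒ 0;  out=∅∪out(0)=∅
  fail(4) 'b': from fail(0)=0 chase 'b': 0 ⇒ 0;  out=∅∪out(0)=∅
  fail(2) 'aa': from fail(1)=0 chase 'a': 0 ⇒ 1;  out=∅∪out(1)=∅
  fail(5) 'bb': from fail(4)=0 chase 'b': 0 ⇒ 4;  out={1}∪out(4)={1}
  fail(3) 'aac': from fail(2)=1 chase 'c': 1→0 ⇒ 0;  out={0}∪out(0)={0}

Text stream:
[0] read 'a'  n0⇒n1
[1] read 'a'  n1⇒n2
[2] read 'c'  n2⇒n3  ** P0@[0:2]
[3] read 'a'  n3⇒n1 (fail-walked)
[4] read 'a'  n1⇒n2
[5] read 'c'  n2⇒n3  ** P0@[3:5]
[6] read 'b'  n3⇒n4 (fail-walked)
[7] read 'b'  n4⇒n5  ** P1@[6:7]
[8] read 'b'  n5⇒n5 (fail-walked)  ** P1@[7:8]
[9] read 'b'  n5⇒n5 (fail-walked)  ** P1@[8:9]
[10] read 'c'  n5⇒n0 (fail-walked)
[11] read 'a'  n0⇒n1
[12] read 'b'  n1⇒n4 (fail-walked)
[13] read 'c'  n4⇒n0 (fail-walked)
[14] read 'a'  n0⇒n1
[15] read 'b'  n1⇒n4 (fail-walked)
[16] read 'a'  n4⇒n1 (fail-walked)
[17] read 'b'  n1⇒n4 (fail-walked)
[18] read 'b'  n4⇒n5  ** P1@[17:18]
[19] read 'b'  n5⇒n5 (fail-walked)  ** P1@[18:19]
[20] read 'b'  n5⇒n5 (fail-walked)  ** P1@[19:20]
[21] read 'a'  n5⇒n1 (fail-walked)
[22] read 'a'  n1⇒n2
[23] read 'c'  n2⇒n3  ** P0@[21:23]
[24] read 'a'  n3⇒n1 (fail-walked)
[25] read 'b'  n1⇒n4 (fail-walked)
[26] read 'b'  n4⇒n5  ** P1@[25:26]
[27] read 'b'  n5⇒n5 (fail-walked)  ** P1@[26:27]
[28] read 'b'  n5⇒n5 (fail-walked)  ** P1@[27:28]
[29] read 'a'  n5⇒n1 (fail-walked)
[30] read 'a'  n1⇒n2
[31] read 'c'  n2⇒n3  ** P0@[29:31]
[32] read 'c'  n3⇒n0 (fail-walked)
[33] read 'a'  n0⇒n1
[34] read 'a'  n1⇒n2
[35] read 'c'  n2⇒n3  ** P0@[33:35]
[36] read 'a'  n3⇒n1 (fail-walked)
[37] read 'a'  n1⇒n2
[38] read 'c'  n2⇒n3  ** P0@[36:38]
[39] read 'c'  n3⇒n0 (fail-walked)
[40] read 'b'  n0⇒n4
[41] read 'b'  n4⇒n5  ** P1@[40:41]
[42] read 'b'  n5⇒n5 (fail-walked)  ** P1@[41:42]
[43] read 'a'  n5⇒n1 (fail-walked)
[44] read 'a'  n1⇒n2
[45] read 'c'  n2⇒n3  ** P0@[43:45]
[46] read 'a'  n3⇒n1 (fail-walked)
[47] read 'a'  n1⇒n2
[48] read 'b'  n2⇒n4 (fail-walked)
[49] read 'b'  n4⇒n5  ** P1@[48:49]
[50] read 'b'  n5⇒n5 (fail-walked)  ** P1@[49:50]
[51] read 'c'  n5⇒n0 (fail-walked)
[52] read 'b'  n0⇒n4
[53] read 'b'  n4⇒n5  ** P1@[52:53]
[54] read 'a'  n5⇒n1 (fail-walked)
[55] read 'a'  n1⇒n2
[56] read 'c'  n2⇒n3  ** P0@[54:56]
[57] read 'b'  n3⇒n4 (fail-walked)
[58] read 'b'  n4⇒n5  ** P1@[57:58]
[59] read 'b'  n5⇒n5 (fail-walked)  ** P1@[58:59]
[60] read 'b'  n5⇒n5 (fail-walked)  ** P1@[59:60]
[61] read 'b'  n5⇒n5 (fail-walked)  ** P1@[60:61]
[62] read 'b'  n5⇒n5 (fail-walked)  ** P1@[61:62]
[63] read 'b'  n5⇒n5 (fail-walked)  ** P1@[62:63]
[64] read 'b'  n5⇒n5 (fail-walked)  ** P1@[63:64]
[65] read 'b'  n5⇒n5 (fail-walked)  ** P1@[64:65]
[66] read 'a'  n5⇒n1 (fail-walked)

Matches: [[2,0],[5,0],[7,1],[8,1],[9,1],[18,1],[19,1],[20,1],[23,0],[26,1],[27,1],[28,1],[31,0],[35,0],[38,0],[41,1],[42,1],[45,0],[49,1],[50,1],[53,1],[56,0],[58,1],[59,1],[60,1],[61,1],[62,1],[63,1],[64,1],[65,1]]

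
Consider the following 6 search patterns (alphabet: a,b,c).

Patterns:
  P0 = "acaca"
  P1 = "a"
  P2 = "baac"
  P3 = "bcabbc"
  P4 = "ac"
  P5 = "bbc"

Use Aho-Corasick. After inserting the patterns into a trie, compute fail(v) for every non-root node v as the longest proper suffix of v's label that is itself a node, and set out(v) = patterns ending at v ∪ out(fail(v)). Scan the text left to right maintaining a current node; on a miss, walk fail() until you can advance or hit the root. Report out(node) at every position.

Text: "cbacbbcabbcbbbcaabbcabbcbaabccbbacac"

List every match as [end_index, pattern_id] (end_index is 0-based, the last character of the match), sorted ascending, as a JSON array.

Construct AC machine:
Trie (insert patterns):
  0='ε' goto a→1 b→6
  1='a' goto c→2  [P1 ends]
  2='ac' goto a→3  [P4 ends]
  3='aca' goto c→4
  4='acac' goto a→5
  5='acaca' goto ·  [P0 ends]
  6='b' goto a→7 b→15 c→10
  7='ba' goto a→8
  8='baa' goto c→9
  9='baac' goto ·  [P2 ends]
  10='bc' goto a→11
  11='bca' goto b→12
  12='bcab' goto b→13
  13='bcabb' goto c→14
  14='bcabbc' goto ·  [P3 ends]
  15='bb' goto c→16
  16='bbc' goto ·  [P5 ends]

Failure links (BFS by depth):
  fail(1) 'a': from fail(0)=0 chase 'a': 0 ⇒ 0;  out={1}∪out(0)={1}
  fail(6) 'b': from fail(0)=0 chase 'b': 0 ⇒ 0;  out=∅∪out(0)=∅
  fail(2) 'ac': from fail(1)=0 chase 'c': 0 ⇒ 0;  out={4}∪out(0)={4}
  fail(7) 'ba': from fail(6)=0 chase 'a': 0 ⇒ 1;  out=∅∪out(1)={1}
  fail(10) 'bc': from fail(6)=0 chase 'c': 0 ⇒ 0;  out=∅∪out(0)=∅
  fail(15) 'bb': from fail(6)=0 chase 'b': 0 ⇒ 6;  out=∅∪out(6)=∅
  fail(3) 'aca': from fail(2)=0 chase 'a': 0 ⇒ 1;  out=∅∪out(1)={1}
  fail(8) 'baa': from fail(7)=1 chase 'a': 1→0 ⇒ 1;  out=∅∪out(1)={1}
  fail(11) 'bca': from fail(10)=0 chase 'a': 0 ⇒ 1;  out=∅∪out(1)={1}
  fail(16) 'bbc': from fail(15)=6 chase 'c': 6 ⇒ 10;  out={5}∪out(10)={5}
  fail(4) 'acac': from fail(3)=1 chase 'c': 1 ⇒ 2;  out=∅∪out(2)={4}
  fail(9) 'baac': from fail(8)=1 chase 'c': 1 ⇒ 2;  out={2}∪out(2)={2,4}
  fail(12) 'bcab': from fail(11)=1 chase 'b': 1→0 ⇒ 6;  out=∅∪out(6)=∅
  fail(5) 'acaca': from fail(4)=2 chase 'a': 2 ⇒ 3;  out={0}∪out(3)={0,1}
  fail(13) 'bcabb': from fail(12)=6 chase 'b': 6 ⇒ 15;  out=∅∪out(15)=∅
  fail(14) 'bcabbc': from fail(13)=15 chase 'c': 15 ⇒ 16;  out={3}∪out(16)={3,5}

Text stream:
[0] read 'c'  n0⇒n0
[1] read 'b'  n0⇒n6
[2] read 'a'  n6⇒n7  emit P1@[2:2]
[3] read 'c'  n7⇒n2 (fail-walked)  emit P4@[2:3]
[4] read 'b'  n2⇒n6 (fail-walked)
[5] read 'b'  n6⇒n15
[6] read 'c'  n15⇒n16  emit P5@[4:6]
[7] read 'a'  n16⇒n11 (fail-walked)  emit P1@[7:7]
[8] read 'b'  n11⇒n12
[9] read 'b'  n12⇒n13
[10] read 'c'  n13⇒n14  emit P3@[5:10],P5@[8:10]
[11] read 'b'  n14⇒n6 (fail-walked)
[12] read 'b'  n6⇒n15
[13] read 'b'  n15⇒n15 (fail-walked)
[14] read 'c'  n15⇒n16  emit P5@[12:14]
[15] read 'a'  n16⇒n11 (fail-walked)  emit P1@[15:15]
[16] read 'a'  n11⇒n1 (fail-walked)  emit P1@[16:16]
[17] read 'b'  n1⇒n6 (fail-walked)
[18] read 'b'  n6⇒n15
[19] read 'c'  n15⇒n16  emit P5@[17:19]
[20] read 'a'  n16⇒n11 (fail-walked)  emit P1@[20:20]
[21] read 'b'  n11⇒n12
[22] read 'b'  n12⇒n13
[23] read 'c'  n13⇒n14  emit P3@[18:23],P5@[21:23]
[24] read 'b'  n14⇒n6 (fail-walked)
[25] read 'a'  n6⇒n7  emit P1@[25:25]
[26] read 'a'  n7⇒n8  emit P1@[26:26]
[27] read 'b'  n8⇒n6 (fail-walked)
[28] read 'c'  n6⇒n10
[29] read 'c'  n10⇒n0 (fail-walked)
[30] read 'b'  n0⇒n6
[31] read 'b'  n6⇒n15
[32] read 'a'  n15⇒n7 (fail-walked)  emit P1@[32:32]
[33] read 'c'  n7⇒n2 (fail-walked)  emit P4@[32:33]
[34] read 'a'  n2⇒n3  emit P1@[34:34]
[35] read 'c'  n3⇒n4  emit P4@[34:35]

Matches: [[2,1],[3,4],[6,5],[7,1],[10,3],[10,5],[14,5],[15,1],[16,1],[19,5],[20,1],[23,3],[23,5],[25,1],[26,1],[32,1],[33,4],[34,1],[35,4]]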